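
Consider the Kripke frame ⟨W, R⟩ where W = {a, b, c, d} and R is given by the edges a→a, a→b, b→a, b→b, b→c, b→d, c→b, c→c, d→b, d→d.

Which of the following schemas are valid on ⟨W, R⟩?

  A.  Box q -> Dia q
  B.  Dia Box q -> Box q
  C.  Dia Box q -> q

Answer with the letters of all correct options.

R is symmetric: every R-edge is matched by its reverse.
R is not euclidean: b R a and b R c but not a R c.
R is serial: every world has an R-successor.
(A) axiom D: valid iff R is serial. R is serial — valid.
(B) the dual of axiom 5: valid iff R is euclidean. R is not euclidean — not valid.
(C) Dia Box q -> q is the dual of axiom B, which corresponds to symmetry. R is symmetric — valid.

A, C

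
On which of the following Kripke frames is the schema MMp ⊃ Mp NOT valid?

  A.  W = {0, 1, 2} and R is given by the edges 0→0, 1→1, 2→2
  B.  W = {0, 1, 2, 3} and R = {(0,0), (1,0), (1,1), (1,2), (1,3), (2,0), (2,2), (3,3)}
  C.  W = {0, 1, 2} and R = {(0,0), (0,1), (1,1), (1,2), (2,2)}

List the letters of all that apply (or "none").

The schema MMp ⊃ Mp is the dual of axiom 4; it is valid on a frame iff R is transitive.
(A) R is transitive (R is closed under composition), so the schema is valid here.
(B) R is transitive (R is closed under composition), so the schema is valid here.
(C) R is not transitive (0 R 1 and 1 R 2 but not 0 R 2), so the schema fails here.

C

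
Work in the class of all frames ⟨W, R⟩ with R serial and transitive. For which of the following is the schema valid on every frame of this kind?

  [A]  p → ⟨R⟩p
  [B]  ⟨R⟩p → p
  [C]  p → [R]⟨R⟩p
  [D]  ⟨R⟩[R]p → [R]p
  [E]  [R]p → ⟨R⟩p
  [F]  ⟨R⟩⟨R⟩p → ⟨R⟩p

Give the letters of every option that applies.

E, F

(A) the dual of axiom T: valid iff R is reflexive. Such an R need not be reflexive — not valid.
(B) ⟨R⟩p → p is the converse of T; it holds exactly when R ⊆ identity. Such an R need not be a subset of the identity — not valid.
(C) p → [R]⟨R⟩p (axiom B) characterises the symmetric frames. Such an R need not be symmetric — not valid.
(D) ⟨R⟩[R]p → [R]p is the dual of axiom 5; it is valid on a frame exactly when R is euclidean. Such an R need not be euclidean, so not valid.
(E) [R]p → ⟨R⟩p is axiom D; it is valid on a frame exactly when R is serial. Every such R is serial, so valid.
(F) the dual of axiom 4: valid iff R is transitive. Every such R is transitive — valid.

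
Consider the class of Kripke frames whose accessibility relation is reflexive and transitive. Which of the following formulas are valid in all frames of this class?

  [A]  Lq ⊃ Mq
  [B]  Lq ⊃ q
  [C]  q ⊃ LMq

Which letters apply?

Reflexive relations are serial.
(A) Lq ⊃ Mq (axiom D) characterises the serial frames. Every such R is serial — valid.
(B) Lq ⊃ q is axiom T; it is valid on a frame exactly when R is reflexive. Every such R is reflexive, so valid.
(C) q ⊃ LMq is axiom B, which corresponds to symmetry. Such an R need not be symmetric — not valid.

A, B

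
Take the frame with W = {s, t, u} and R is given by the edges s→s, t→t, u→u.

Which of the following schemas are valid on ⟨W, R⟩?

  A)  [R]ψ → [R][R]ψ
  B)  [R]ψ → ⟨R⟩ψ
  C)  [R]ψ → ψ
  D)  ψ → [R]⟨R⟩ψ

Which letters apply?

A, B, C, D

R is reflexive: each world relates to itself.
R is symmetric: every R-edge is matched by its reverse.
R is transitive: R is closed under composition.
R is serial: every world has an R-successor.
(A) [R]ψ → [R][R]ψ (axiom 4) characterises the transitive frames. R is transitive — valid.
(B) [R]ψ → ⟨R⟩ψ is axiom D, which corresponds to seriality. R is serial — valid.
(C) [R]ψ → ψ is axiom T, which corresponds to reflexivity. R is reflexive — valid.
(D) ψ → [R]⟨R⟩ψ (axiom B) characterises the symmetric frames. R is symmetric — valid.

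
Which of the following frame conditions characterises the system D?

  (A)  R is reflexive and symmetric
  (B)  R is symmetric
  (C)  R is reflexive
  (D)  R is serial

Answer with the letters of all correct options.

(A) this class determines B (= KTB), not D.
(B) this class determines KB, not D.
(C) this class determines T (= KT), not D.
(D) D is sound and complete for exactly this class.

D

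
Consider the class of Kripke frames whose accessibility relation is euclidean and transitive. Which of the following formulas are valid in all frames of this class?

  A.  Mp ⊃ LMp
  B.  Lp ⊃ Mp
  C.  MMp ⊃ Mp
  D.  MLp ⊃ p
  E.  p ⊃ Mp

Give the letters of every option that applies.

(A) Mp ⊃ LMp is axiom 5; it is valid on a frame exactly when R is euclidean. Every such R is euclidean, so valid.
(B) axiom D: valid iff R is serial. Such an R need not be serial — not valid.
(C) the dual of axiom 4: valid iff R is transitive. Every such R is transitive — valid.
(D) MLp ⊃ p (the dual of axiom B) characterises the symmetric frames. Such an R need not be symmetric — not valid.
(E) p ⊃ Mp is the dual of axiom T; it is valid on a frame exactly when R is reflexive. Such an R need not be reflexive, so not valid.

A, C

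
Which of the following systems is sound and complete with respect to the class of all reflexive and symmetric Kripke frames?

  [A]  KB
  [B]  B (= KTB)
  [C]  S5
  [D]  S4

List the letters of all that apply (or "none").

B

(A) KB is determined by the class of symmetric frames.
(B) B (= KTB) is determined by exactly this class.
(C) S5 is determined by the class of reflexive, symmetric, and transitive frames.
(D) S4 is determined by the class of reflexive and transitive frames.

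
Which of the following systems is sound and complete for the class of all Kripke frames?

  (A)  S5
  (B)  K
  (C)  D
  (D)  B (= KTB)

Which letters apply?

B

(A) S5 is determined by the class of reflexive, symmetric, and transitive frames.
(B) K is determined by exactly this class.
(C) D is determined by the class of serial frames.
(D) B (= KTB) is determined by the class of reflexive and symmetric frames.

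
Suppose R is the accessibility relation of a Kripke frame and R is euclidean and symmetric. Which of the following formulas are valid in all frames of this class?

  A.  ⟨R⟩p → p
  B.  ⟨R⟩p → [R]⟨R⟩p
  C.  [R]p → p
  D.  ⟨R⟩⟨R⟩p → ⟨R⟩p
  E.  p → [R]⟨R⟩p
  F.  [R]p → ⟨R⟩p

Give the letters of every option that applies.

B, D, E

A symmetric euclidean relation is transitive (uRv and vRw give vRu by symmetry, then uRw by the euclidean condition, applied at v).
(A) ⟨R⟩p → p (the converse of T) corresponds to R being a subset of the identity. Such an R need not be a subset of the identity, so not valid.
(B) ⟨R⟩p → [R]⟨R⟩p (axiom 5) characterises the euclidean frames. Every such R is euclidean — valid.
(C) [R]p → p is axiom T; it is valid on a frame exactly when R is reflexive. Such an R need not be reflexive, so not valid.
(D) ⟨R⟩⟨R⟩p → ⟨R⟩p is the dual of axiom 4, which corresponds to transitivity. Every such R is transitive — valid.
(E) axiom B: valid iff R is symmetric. Every such R is symmetric — valid.
(F) [R]p → ⟨R⟩p is axiom D, which corresponds to seriality. Such an R need not be serial — not valid.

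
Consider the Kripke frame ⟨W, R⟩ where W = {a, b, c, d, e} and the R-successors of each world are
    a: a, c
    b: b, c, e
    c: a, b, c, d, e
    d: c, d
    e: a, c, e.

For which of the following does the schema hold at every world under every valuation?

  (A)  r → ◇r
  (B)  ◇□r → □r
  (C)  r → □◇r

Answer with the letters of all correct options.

A

R is reflexive: each world relates to itself.
R is not symmetric: b R e but not e R b.
R is not euclidean: b R e and b R b but not e R b.
(A) the dual of axiom T: valid iff R is reflexive. R is reflexive — valid.
(B) ◇□r → □r is the dual of axiom 5; it is valid on a frame exactly when R is euclidean. R is not euclidean, so not valid.
(C) r → □◇r is axiom B; it is valid on a frame exactly when R is symmetric. R is not symmetric, so not valid.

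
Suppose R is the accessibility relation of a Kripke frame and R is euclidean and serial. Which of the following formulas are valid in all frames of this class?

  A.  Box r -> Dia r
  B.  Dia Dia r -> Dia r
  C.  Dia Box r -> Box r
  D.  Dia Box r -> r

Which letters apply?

(A) Box r -> Dia r is axiom D; it is valid on a frame exactly when R is serial. Every such R is serial, so valid.
(B) Dia Dia r -> Dia r (the dual of axiom 4) characterises the transitive frames. Such an R need not be transitive — not valid.
(C) Dia Box r -> Box r (the dual of axiom 5) characterises the euclidean frames. Every such R is euclidean — valid.
(D) Dia Box r -> r (the dual of axiom B) characterises the symmetric frames. Such an R need not be symmetric — not valid.

A, C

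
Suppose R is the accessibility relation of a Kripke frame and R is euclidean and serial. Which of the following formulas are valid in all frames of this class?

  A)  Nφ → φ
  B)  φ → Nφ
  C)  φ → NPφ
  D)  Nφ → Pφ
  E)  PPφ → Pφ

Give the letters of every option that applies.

(A) Nφ → φ is axiom T; it is valid on a frame exactly when R is reflexive. Such an R need not be reflexive, so not valid.
(B) φ → Nφ is valid only on frames where every R-edge is a self-loop. Such an R need not be a subset of the identity — not valid.
(C) φ → NPφ is axiom B; it is valid on a frame exactly when R is symmetric. Such an R need not be symmetric, so not valid.
(D) Nφ → Pφ is axiom D; it is valid on a frame exactly when R is serial. Every such R is serial, so valid.
(E) PPφ → Pφ (the dual of axiom 4) characterises the transitive frames. Such an R need not be transitive — not valid.

D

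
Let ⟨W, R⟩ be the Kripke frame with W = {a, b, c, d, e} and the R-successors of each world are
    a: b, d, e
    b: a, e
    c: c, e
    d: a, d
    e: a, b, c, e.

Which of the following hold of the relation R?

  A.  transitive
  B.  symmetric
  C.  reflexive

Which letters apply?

(A) not transitive: a R b and b R a but not a R a.
(B) symmetric: every R-edge is matched by its reverse.
(C) not reflexive: not a R a.

B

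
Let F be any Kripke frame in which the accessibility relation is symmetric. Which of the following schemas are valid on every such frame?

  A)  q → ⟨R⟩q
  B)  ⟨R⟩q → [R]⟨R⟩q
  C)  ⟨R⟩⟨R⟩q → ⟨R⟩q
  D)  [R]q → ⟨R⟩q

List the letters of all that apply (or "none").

none

(A) the dual of axiom T: valid iff R is reflexive. Such an R need not be reflexive — not valid.
(B) ⟨R⟩q → [R]⟨R⟩q is axiom 5; it is valid on a frame exactly when R is euclidean. Such an R need not be euclidean, so not valid.
(C) ⟨R⟩⟨R⟩q → ⟨R⟩q (the dual of axiom 4) characterises the transitive frames. Such an R need not be transitive — not valid.
(D) [R]q → ⟨R⟩q is axiom D; it is valid on a frame exactly when R is serial. Such an R need not be serial, so not valid.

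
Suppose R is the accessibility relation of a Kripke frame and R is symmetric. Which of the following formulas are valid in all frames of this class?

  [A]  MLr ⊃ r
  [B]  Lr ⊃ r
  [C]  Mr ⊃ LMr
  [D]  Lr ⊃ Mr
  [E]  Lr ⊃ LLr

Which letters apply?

A

(A) MLr ⊃ r (the dual of axiom B) characterises the symmetric frames. Every such R is symmetric — valid.
(B) Lr ⊃ r is axiom T; it is valid on a frame exactly when R is reflexive. Such an R need not be reflexive, so not valid.
(C) Mr ⊃ LMr is axiom 5; it is valid on a frame exactly when R is euclidean. Such an R need not be euclidean, so not valid.
(D) axiom D: valid iff R is serial. Such an R need not be serial — not valid.
(E) Lr ⊃ LLr is axiom 4; it is valid on a frame exactly when R is transitive. Such an R need not be transitive, so not valid.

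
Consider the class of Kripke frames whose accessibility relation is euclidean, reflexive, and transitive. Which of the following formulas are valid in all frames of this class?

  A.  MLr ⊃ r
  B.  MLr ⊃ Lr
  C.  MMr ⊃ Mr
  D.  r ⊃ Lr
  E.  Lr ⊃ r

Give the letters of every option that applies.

A, B, C, E

A relation that is euclidean, reflexive, and transitive is also serial and symmetric.
(A) the dual of axiom B: valid iff R is symmetric. Every such R is symmetric — valid.
(B) the dual of axiom 5: valid iff R is euclidean. Every such R is euclidean — valid.
(C) the dual of axiom 4: valid iff R is transitive. Every such R is transitive — valid.
(D) r ⊃ Lr is equivalent to ◇p→p; it holds exactly when R ⊆ identity. Such an R need not be a subset of the identity — not valid.
(E) Lr ⊃ r (axiom T) characterises the reflexive frames. Every such R is reflexive — valid.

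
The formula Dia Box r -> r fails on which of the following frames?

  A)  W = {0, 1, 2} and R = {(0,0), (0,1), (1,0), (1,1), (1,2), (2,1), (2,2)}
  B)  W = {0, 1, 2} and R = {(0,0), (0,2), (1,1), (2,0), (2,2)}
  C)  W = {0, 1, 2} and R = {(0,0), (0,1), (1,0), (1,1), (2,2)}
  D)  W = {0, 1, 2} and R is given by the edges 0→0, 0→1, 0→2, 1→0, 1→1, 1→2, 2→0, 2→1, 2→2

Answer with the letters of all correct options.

The schema Dia Box r -> r is the dual of axiom B; it is valid on a frame iff R is symmetric.
(A) R is symmetric (every R-edge is matched by its reverse), so the schema is valid here.
(B) R is symmetric (every R-edge is matched by its reverse), so the schema is valid here.
(C) R is symmetric (every R-edge is matched by its reverse), so the schema is valid here.
(D) R is symmetric (every R-edge is matched by its reverse), so the schema is valid here.

none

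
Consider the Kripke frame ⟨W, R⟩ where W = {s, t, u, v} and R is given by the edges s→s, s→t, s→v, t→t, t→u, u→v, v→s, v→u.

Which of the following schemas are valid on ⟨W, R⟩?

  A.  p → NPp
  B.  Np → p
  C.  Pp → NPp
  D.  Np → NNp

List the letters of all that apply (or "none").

R is not reflexive: not u R u.
R is not symmetric: s R t but not t R s.
R is not transitive: s R t and t R u but not s R u.
R is not euclidean: s R t and s R s but not t R s.
(A) p → NPp is axiom B; it is valid on a frame exactly when R is symmetric. R is not symmetric, so not valid.
(B) Np → p is axiom T; it is valid on a frame exactly when R is reflexive. R is not reflexive, so not valid.
(C) Pp → NPp is axiom 5, which corresponds to the euclidean property. R is not euclidean — not valid.
(D) Np → NNp (axiom 4) characterises the transitive frames. R is not transitive — not valid.

none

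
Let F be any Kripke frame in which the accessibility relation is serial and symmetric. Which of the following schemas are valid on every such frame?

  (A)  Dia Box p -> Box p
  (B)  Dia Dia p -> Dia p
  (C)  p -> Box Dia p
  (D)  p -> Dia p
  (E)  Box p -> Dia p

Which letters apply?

C, E

(A) Dia Box p -> Box p is the dual of axiom 5; it is valid on a frame exactly when R is euclidean. Such an R need not be euclidean, so not valid.
(B) Dia Dia p -> Dia p (the dual of axiom 4) characterises the transitive frames. Such an R need not be transitive — not valid.
(C) p -> Box Dia p is axiom B, which corresponds to symmetry. Every such R is symmetric — valid.
(D) the dual of axiom T: valid iff R is reflexive. Such an R need not be reflexive — not valid.
(E) Box p -> Dia p (axiom D) characterises the serial frames. Every such R is serial — valid.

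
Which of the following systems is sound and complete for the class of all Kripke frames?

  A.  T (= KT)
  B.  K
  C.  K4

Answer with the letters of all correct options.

(A) T (= KT) is determined by the class of reflexive frames.
(B) K is determined by exactly this class.
(C) K4 is determined by the class of transitive frames.

B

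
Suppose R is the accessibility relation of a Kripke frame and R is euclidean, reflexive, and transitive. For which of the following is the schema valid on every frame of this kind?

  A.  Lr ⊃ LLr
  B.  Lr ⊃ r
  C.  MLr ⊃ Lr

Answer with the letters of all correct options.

A relation that is euclidean, reflexive, and transitive is also serial and symmetric.
(A) Lr ⊃ LLr is axiom 4, which corresponds to transitivity. Every such R is transitive — valid.
(B) Lr ⊃ r is axiom T; it is valid on a frame exactly when R is reflexive. Every such R is reflexive, so valid.
(C) MLr ⊃ Lr (the dual of axiom 5) characterises the euclidean frames. Every such R is euclidean — valid.

A, B, C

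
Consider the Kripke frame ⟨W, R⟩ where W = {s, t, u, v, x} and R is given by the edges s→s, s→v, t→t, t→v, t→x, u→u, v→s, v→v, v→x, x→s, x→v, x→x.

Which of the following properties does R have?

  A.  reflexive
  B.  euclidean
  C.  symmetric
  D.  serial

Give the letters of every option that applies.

(A) reflexive: each world relates to itself.
(B) not euclidean: t R v and t R t but not v R t.
(C) not symmetric: t R v but not v R t.
(D) serial: every world has an R-successor.

A, D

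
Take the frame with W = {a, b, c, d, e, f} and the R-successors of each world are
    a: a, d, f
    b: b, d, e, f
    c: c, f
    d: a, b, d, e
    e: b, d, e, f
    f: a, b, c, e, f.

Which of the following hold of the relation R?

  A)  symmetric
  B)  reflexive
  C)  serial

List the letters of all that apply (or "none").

A, B, C

(A) symmetric: every R-edge is matched by its reverse.
(B) reflexive: each world relates to itself.
(C) serial: every world has an R-successor.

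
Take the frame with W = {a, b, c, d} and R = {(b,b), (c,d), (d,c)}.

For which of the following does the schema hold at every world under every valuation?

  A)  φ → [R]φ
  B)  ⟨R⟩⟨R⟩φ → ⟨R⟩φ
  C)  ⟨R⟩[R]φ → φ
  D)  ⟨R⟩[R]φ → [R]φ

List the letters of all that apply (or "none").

C

R is symmetric: every R-edge is matched by its reverse.
R is not transitive: c R d and d R c but not c R c.
R is not euclidean: c R d and c R d but not d R d.
R is not a subset of the identity: c R d with c ≠ d.
(A) φ → [R]φ is equivalent to ◇p→p; it holds exactly when R ⊆ identity. Here R ⊄ identity — not valid.
(B) the dual of axiom 4: valid iff R is transitive. R is not transitive — not valid.
(C) ⟨R⟩[R]φ → φ is the dual of axiom B, which corresponds to symmetry. R is symmetric — valid.
(D) ⟨R⟩[R]φ → [R]φ is the dual of axiom 5, which corresponds to the euclidean property. R is not euclidean — not valid.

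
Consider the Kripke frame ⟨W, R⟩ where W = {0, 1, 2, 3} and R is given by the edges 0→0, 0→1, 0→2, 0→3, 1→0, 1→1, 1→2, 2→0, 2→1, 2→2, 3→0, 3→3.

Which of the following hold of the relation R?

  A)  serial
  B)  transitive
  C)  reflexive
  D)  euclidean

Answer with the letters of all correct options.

A, C

(A) serial: every world has an R-successor.
(B) not transitive: 1 R 0 and 0 R 3 but not 1 R 3.
(C) reflexive: each world relates to itself.
(D) not euclidean: 0 R 1 and 0 R 3 but not 1 R 3.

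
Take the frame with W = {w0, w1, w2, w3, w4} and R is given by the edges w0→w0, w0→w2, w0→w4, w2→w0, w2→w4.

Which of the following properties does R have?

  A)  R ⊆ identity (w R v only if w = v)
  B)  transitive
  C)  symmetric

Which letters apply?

none

(A) not ⊆ identity: w0 R w2 with w0 ≠ w2.
(B) not transitive: w2 R w0 and w0 R w2 but not w2 R w2.
(C) not symmetric: w0 R w4 but not w4 R w0.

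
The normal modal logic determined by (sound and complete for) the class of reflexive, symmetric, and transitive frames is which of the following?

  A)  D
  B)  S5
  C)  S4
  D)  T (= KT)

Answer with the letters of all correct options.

(A) D is determined by the class of serial frames.
(B) S5 is determined by exactly this class.
(C) S4 is determined by the class of reflexive and transitive frames.
(D) T (= KT) is determined by the class of reflexive frames.

B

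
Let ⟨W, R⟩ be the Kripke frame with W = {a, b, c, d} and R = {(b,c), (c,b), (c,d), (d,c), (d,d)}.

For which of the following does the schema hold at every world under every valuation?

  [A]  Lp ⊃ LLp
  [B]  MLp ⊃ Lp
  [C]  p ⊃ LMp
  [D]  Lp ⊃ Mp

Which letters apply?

C

R is symmetric: every R-edge is matched by its reverse.
R is not transitive: b R c and c R b but not b R b.
R is not euclidean: c R b and c R d but not b R d.
R is not serial: a has no R-successor.
(A) Lp ⊃ LLp is axiom 4, which corresponds to transitivity. R is not transitive — not valid.
(B) MLp ⊃ Lp (the dual of axiom 5) characterises the euclidean frames. R is not euclidean — not valid.
(C) p ⊃ LMp (axiom B) characterises the symmetric frames. R is symmetric — valid.
(D) Lp ⊃ Mp is axiom D, which corresponds to seriality. R is not serial — not valid.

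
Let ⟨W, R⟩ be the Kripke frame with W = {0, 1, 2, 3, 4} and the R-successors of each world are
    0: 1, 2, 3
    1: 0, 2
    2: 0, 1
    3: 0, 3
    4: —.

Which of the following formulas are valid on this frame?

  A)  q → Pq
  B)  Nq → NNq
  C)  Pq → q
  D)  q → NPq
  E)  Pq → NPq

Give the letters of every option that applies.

R is not reflexive: not 0 R 0.
R is symmetric: every R-edge is matched by its reverse.
R is not transitive: 0 R 1 and 1 R 0 but not 0 R 0.
R is not euclidean: 0 R 1 and 0 R 3 but not 1 R 3.
R is not a subset of the identity: 0 R 1 with 0 ≠ 1.
(A) the dual of axiom T: valid iff R is reflexive. R is not reflexive — not valid.
(B) Nq → NNq is axiom 4; it is valid on a frame exactly when R is transitive. R is not transitive, so not valid.
(C) Pq → q (the converse of T) corresponds to R being a subset of the identity. Here R ⊄ identity, so not valid.
(D) q → NPq is axiom B; it is valid on a frame exactly when R is symmetric. R is symmetric, so valid.
(E) Pq → NPq (axiom 5) characterises the euclidean frames. R is not euclidean — not valid.

D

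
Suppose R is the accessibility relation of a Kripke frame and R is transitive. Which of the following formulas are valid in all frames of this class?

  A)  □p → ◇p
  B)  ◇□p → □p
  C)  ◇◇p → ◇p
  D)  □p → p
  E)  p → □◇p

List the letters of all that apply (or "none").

(A) □p → ◇p is axiom D, which corresponds to seriality. Such an R need not be serial — not valid.
(B) the dual of axiom 5: valid iff R is euclidean. Such an R need not be euclidean — not valid.
(C) the dual of axiom 4: valid iff R is transitive. Every such R is transitive — valid.
(D) axiom T: valid iff R is reflexive. Such an R need not be reflexive — not valid.
(E) p → □◇p (axiom B) characterises the symmetric frames. Such an R need not be symmetric — not valid.

C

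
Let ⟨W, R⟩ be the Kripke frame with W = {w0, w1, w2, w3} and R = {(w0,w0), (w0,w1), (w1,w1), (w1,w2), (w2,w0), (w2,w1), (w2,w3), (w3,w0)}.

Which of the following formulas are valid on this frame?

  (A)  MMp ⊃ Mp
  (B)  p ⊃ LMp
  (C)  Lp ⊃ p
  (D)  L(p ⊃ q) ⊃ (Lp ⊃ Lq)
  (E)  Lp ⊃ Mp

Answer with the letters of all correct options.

R is not reflexive: not w2 R w2.
R is not symmetric: w0 R w1 but not w1 R w0.
R is not transitive: w0 R w1 and w1 R w2 but not w0 R w2.
R is serial: every world has an R-successor.
(A) MMp ⊃ Mp is the dual of axiom 4; it is valid on a frame exactly when R is transitive. R is not transitive, so not valid.
(B) p ⊃ LMp is axiom B, which corresponds to symmetry. R is not symmetric — not valid.
(C) Lp ⊃ p is axiom T, which corresponds to reflexivity. R is not reflexive — not valid.
(D) L(p ⊃ q) ⊃ (Lp ⊃ Lq) is the K axiom; it holds on all frames — valid.
(E) Lp ⊃ Mp is axiom D; it is valid on a frame exactly when R is serial. R is serial, so valid.

D, E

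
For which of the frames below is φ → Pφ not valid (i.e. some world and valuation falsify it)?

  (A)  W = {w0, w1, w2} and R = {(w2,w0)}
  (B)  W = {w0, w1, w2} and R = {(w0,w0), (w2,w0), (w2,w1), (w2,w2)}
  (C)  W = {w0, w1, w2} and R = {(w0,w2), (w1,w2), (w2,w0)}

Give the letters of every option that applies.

The schema φ → Pφ is the dual of axiom T; it is valid on a frame iff R is reflexive.
(A) R is not reflexive (not w0 R w0), so the schema fails here.
(B) R is not reflexive (not w1 R w1), so the schema fails here.
(C) R is not reflexive (not w0 R w0), so the schema fails here.

A, B, C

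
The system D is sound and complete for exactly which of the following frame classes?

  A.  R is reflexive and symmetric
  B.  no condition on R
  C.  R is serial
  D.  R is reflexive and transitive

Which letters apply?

C

(A) this class determines B (= KTB), not D.
(B) this class determines K, not D.
(C) D is sound and complete for exactly this class.
(D) this class determines S4, not D.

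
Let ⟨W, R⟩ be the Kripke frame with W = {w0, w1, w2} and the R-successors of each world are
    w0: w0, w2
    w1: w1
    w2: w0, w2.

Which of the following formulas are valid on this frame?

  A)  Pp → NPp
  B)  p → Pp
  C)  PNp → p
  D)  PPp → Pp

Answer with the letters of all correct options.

R is reflexive: each world relates to itself.
R is symmetric: every R-edge is matched by its reverse.
R is transitive: R is closed under composition.
R is euclidean: any two R-successors of the same world are R-related.
(A) Pp → NPp is axiom 5; it is valid on a frame exactly when R is euclidean. R is euclidean, so valid.
(B) p → Pp is the dual of axiom T, which corresponds to reflexivity. R is reflexive — valid.
(C) PNp → p is the dual of axiom B; it is valid on a frame exactly when R is symmetric. R is symmetric, so valid.
(D) PPp → Pp (the dual of axiom 4) characterises the transitive frames. R is transitive — valid.

A, B, C, D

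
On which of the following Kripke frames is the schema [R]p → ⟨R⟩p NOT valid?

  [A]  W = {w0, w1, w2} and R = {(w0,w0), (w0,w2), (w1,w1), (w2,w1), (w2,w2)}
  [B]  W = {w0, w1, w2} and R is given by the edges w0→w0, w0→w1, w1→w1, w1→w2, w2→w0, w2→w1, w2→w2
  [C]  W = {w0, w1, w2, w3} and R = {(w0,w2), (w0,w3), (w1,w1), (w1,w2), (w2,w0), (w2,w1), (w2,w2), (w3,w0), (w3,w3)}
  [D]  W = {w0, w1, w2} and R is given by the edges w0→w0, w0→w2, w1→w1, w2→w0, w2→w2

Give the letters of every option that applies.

The schema [R]p → ⟨R⟩p is axiom D; it is valid on a frame iff R is serial.
(A) R is serial (every world has an R-successor), so the schema is valid here.
(B) R is serial (every world has an R-successor), so the schema is valid here.
(C) R is serial (every world has an R-successor), so the schema is valid here.
(D) R is serial (every world has an R-successor), so the schema is valid here.

none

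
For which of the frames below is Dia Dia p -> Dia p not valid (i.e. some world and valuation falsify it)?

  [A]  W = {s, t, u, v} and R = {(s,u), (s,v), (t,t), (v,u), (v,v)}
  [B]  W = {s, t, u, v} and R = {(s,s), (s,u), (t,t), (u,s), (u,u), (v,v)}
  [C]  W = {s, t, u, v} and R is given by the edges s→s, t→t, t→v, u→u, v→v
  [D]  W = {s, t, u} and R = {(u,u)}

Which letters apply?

The schema Dia Dia p -> Dia p is the dual of axiom 4; it is valid on a frame iff R is transitive.
(A) R is transitive (R is closed under composition), so the schema is valid here.
(B) R is transitive (R is closed under composition), so the schema is valid here.
(C) R is transitive (R is closed under composition), so the schema is valid here.
(D) R is transitive (R is closed under composition), so the schema is valid here.

none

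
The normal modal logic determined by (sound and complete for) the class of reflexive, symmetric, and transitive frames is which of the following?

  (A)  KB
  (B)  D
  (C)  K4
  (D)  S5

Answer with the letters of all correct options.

D

(A) KB is determined by the class of symmetric frames.
(B) D is determined by the class of serial frames.
(C) K4 is determined by the class of transitive frames.
(D) S5 is determined by exactly this class.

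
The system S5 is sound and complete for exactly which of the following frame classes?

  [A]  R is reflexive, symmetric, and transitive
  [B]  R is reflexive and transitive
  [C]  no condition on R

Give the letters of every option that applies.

A

(A) S5 is sound and complete for exactly this class.
(B) this class determines S4, not S5.
(C) this class determines K, not S5.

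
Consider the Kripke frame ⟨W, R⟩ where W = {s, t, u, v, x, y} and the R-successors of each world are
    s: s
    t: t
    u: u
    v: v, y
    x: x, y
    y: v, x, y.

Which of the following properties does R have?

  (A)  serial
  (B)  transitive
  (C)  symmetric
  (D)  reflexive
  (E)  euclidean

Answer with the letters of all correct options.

(A) serial: every world has an R-successor.
(B) not transitive: v R y and y R x but not v R x.
(C) symmetric: every R-edge is matched by its reverse.
(D) reflexive: each world relates to itself.
(E) not euclidean: y R v and y R x but not v R x.

A, C, D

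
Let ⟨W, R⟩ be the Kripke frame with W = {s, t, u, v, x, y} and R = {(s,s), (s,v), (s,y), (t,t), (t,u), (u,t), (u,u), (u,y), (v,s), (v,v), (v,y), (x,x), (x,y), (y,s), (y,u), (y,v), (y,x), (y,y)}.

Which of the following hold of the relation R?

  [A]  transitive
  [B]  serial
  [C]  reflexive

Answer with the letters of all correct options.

B, C

(A) not transitive: s R y and y R u but not s R u.
(B) serial: every world has an R-successor.
(C) reflexive: each world relates to itself.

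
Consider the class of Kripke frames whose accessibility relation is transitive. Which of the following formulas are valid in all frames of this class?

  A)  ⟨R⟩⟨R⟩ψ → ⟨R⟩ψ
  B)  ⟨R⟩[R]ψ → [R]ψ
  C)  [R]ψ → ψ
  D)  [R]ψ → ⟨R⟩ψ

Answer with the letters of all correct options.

(A) ⟨R⟩⟨R⟩ψ → ⟨R⟩ψ (the dual of axiom 4) characterises the transitive frames. Every such R is transitive — valid.
(B) ⟨R⟩[R]ψ → [R]ψ is the dual of axiom 5; it is valid on a frame exactly when R is euclidean. Such an R need not be euclidean, so not valid.
(C) [R]ψ → ψ is axiom T; it is valid on a frame exactly when R is reflexive. Such an R need not be reflexive, so not valid.
(D) axiom D: valid iff R is serial. Such an R need not be serial — not valid.

A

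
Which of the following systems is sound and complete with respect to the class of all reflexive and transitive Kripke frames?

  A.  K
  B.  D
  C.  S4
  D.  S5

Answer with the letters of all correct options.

C

(A) K is determined by the class of arbitrary frames.
(B) D is determined by the class of serial frames.
(C) S4 is determined by exactly this class.
(D) S5 is determined by the class of reflexive, symmetric, and transitive frames.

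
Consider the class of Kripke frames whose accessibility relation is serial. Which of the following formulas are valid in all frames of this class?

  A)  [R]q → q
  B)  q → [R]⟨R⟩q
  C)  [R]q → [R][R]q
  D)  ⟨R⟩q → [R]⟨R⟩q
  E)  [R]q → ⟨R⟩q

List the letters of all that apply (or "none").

(A) [R]q → q is axiom T, which corresponds to reflexivity. Such an R need not be reflexive — not valid.
(B) q → [R]⟨R⟩q (axiom B) characterises the symmetric frames. Such an R need not be symmetric — not valid.
(C) [R]q → [R][R]q (axiom 4) characterises the transitive frames. Such an R need not be transitive — not valid.
(D) axiom 5: valid iff R is euclidean. Such an R need not be euclidean — not valid.
(E) [R]q → ⟨R⟩q (axiom D) characterises the serial frames. Every such R is serial — valid.

E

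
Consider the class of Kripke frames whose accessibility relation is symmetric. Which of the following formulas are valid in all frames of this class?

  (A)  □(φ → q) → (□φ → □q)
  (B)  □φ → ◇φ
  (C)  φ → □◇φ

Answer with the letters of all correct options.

(A) this is just K, valid on every normal frame.
(B) □φ → ◇φ is axiom D, which corresponds to seriality. Such an R need not be serial — not valid.
(C) φ → □◇φ is axiom B, which corresponds to symmetry. Every such R is symmetric — valid.

A, C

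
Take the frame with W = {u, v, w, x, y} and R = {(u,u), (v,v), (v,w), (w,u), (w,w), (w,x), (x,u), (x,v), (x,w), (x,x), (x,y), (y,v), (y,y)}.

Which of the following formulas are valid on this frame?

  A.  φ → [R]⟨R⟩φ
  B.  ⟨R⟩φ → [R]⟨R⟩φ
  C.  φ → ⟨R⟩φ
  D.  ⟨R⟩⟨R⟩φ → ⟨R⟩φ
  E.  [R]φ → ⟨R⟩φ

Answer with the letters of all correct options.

C, E

R is reflexive: each world relates to itself.
R is not symmetric: v R w but not w R v.
R is not transitive: v R w and w R u but not v R u.
R is not euclidean: v R w and v R v but not w R v.
R is serial: every world has an R-successor.
(A) φ → [R]⟨R⟩φ is axiom B, which corresponds to symmetry. R is not symmetric — not valid.
(B) ⟨R⟩φ → [R]⟨R⟩φ is axiom 5, which corresponds to the euclidean property. R is not euclidean — not valid.
(C) φ → ⟨R⟩φ (the dual of axiom T) characterises the reflexive frames. R is reflexive — valid.
(D) ⟨R⟩⟨R⟩φ → ⟨R⟩φ is the dual of axiom 4, which corresponds to transitivity. R is not transitive — not valid.
(E) [R]φ → ⟨R⟩φ (axiom D) characterises the serial frames. R is serial — valid.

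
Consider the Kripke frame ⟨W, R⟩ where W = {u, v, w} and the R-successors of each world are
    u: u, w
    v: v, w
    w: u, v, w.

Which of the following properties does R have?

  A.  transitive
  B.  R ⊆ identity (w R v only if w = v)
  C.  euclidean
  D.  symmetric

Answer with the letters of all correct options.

D

(A) not transitive: u R w and w R v but not u R v.
(B) not ⊆ identity: u R w with u ≠ w.
(C) not euclidean: w R u and w R v but not u R v.
(D) symmetric: every R-edge is matched by its reverse.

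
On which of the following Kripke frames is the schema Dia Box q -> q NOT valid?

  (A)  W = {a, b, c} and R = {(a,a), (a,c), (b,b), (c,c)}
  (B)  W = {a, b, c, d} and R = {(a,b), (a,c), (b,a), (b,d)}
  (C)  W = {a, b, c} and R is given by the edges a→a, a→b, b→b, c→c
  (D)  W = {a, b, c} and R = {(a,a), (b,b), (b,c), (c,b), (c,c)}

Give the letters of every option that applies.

The schema Dia Box q -> q is the dual of axiom B; it is valid on a frame iff R is symmetric.
(A) R is not symmetric (a R c but not c R a), so the schema fails here.
(B) R is not symmetric (a R c but not c R a), so the schema fails here.
(C) R is not symmetric (a R b but not b R a), so the schema fails here.
(D) R is symmetric (every R-edge is matched by its reverse), so the schema is valid here.

A, B, C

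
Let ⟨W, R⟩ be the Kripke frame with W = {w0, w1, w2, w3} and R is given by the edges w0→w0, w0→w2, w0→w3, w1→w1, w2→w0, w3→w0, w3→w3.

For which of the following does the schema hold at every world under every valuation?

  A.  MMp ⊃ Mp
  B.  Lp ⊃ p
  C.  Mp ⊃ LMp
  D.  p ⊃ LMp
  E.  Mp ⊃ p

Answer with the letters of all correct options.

D

R is not reflexive: not w2 R w2.
R is symmetric: every R-edge is matched by its reverse.
R is not transitive: w2 R w0 and w0 R w2 but not w2 R w2.
R is not euclidean: w0 R w2 and w0 R w3 but not w2 R w3.
R is not a subset of the identity: w0 R w2 with w0 ≠ w2.
(A) the dual of axiom 4: valid iff R is transitive. R is not transitive — not valid.
(B) Lp ⊃ p (axiom T) characterises the reflexive frames. R is not reflexive — not valid.
(C) Mp ⊃ LMp (axiom 5) characterises the euclidean frames. R is not euclidean — not valid.
(D) p ⊃ LMp is axiom B; it is valid on a frame exactly when R is symmetric. R is symmetric, so valid.
(E) Mp ⊃ p is valid only on frames where every R-edge is a self-loop. Here R ⊄ identity — not valid.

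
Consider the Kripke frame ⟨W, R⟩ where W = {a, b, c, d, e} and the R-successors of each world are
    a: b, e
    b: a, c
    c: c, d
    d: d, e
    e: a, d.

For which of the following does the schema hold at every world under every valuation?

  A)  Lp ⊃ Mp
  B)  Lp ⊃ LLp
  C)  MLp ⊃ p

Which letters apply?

A

R is not symmetric: b R c but not c R b.
R is not transitive: a R b and b R a but not a R a.
R is serial: every world has an R-successor.
(A) Lp ⊃ Mp (axiom D) characterises the serial frames. R is serial — valid.
(B) Lp ⊃ LLp (axiom 4) characterises the transitive frames. R is not transitive — not valid.
(C) the dual of axiom B: valid iff R is symmetric. R is not symmetric — not valid.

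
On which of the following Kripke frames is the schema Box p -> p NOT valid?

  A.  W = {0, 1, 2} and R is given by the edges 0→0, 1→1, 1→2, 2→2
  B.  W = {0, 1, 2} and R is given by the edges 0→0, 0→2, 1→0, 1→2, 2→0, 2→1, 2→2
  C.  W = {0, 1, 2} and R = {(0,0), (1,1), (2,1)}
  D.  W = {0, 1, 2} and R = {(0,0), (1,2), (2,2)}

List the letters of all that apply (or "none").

The schema Box p -> p is axiom T; it is valid on a frame iff R is reflexive.
(A) R is reflexive (each world relates to itself), so the schema is valid here.
(B) R is not reflexive (not 1 R 1), so the schema fails here.
(C) R is not reflexive (not 2 R 2), so the schema fails here.
(D) R is not reflexive (not 1 R 1), so the schema fails here.

B, C, D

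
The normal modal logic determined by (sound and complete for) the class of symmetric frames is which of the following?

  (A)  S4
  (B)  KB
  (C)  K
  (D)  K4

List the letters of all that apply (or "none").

(A) S4 is determined by the class of reflexive and transitive frames.
(B) KB is determined by exactly this class.
(C) K is determined by the class of arbitrary frames.
(D) K4 is determined by the class of transitive frames.

B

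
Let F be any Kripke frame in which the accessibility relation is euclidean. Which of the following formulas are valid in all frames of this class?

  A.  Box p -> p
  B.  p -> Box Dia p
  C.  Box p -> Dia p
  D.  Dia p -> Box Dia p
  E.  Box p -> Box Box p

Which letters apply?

(A) Box p -> p (axiom T) characterises the reflexive frames. Such an R need not be reflexive — not valid.
(B) p -> Box Dia p (axiom B) characterises the symmetric frames. Such an R need not be symmetric — not valid.
(C) Box p -> Dia p is axiom D, which corresponds to seriality. Such an R need not be serial — not valid.
(D) axiom 5: valid iff R is euclidean. Every such R is euclidean — valid.
(E) axiom 4: valid iff R is transitive. Such an R need not be transitive — not valid.

D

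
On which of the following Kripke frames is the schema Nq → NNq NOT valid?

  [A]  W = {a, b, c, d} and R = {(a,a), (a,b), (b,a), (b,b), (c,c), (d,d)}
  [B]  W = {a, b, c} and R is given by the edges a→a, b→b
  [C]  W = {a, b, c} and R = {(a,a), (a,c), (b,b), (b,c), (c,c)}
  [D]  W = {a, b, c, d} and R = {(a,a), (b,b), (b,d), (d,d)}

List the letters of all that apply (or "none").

The schema Nq → NNq is axiom 4; it is valid on a frame iff R is transitive.
(A) R is transitive (R is closed under composition), so the schema is valid here.
(B) R is transitive (R is closed under composition), so the schema is valid here.
(C) R is transitive (R is closed under composition), so the schema is valid here.
(D) R is transitive (R is closed under composition), so the schema is valid here.

none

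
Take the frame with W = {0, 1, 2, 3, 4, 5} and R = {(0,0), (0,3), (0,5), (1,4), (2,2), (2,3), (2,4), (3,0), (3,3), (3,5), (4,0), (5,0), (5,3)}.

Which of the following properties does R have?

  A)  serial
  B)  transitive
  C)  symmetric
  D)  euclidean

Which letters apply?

(A) serial: every world has an R-successor.
(B) not transitive: 1 R 4 and 4 R 0 but not 1 R 0.
(C) not symmetric: 1 R 4 but not 4 R 1.
(D) not euclidean: 2 R 3 and 2 R 2 but not 3 R 2.

A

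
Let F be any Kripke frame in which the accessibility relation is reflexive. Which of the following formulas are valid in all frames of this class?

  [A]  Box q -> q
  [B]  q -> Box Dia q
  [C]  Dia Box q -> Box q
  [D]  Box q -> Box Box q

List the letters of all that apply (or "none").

A

A reflexive relation is serial.
(A) Box q -> q (axiom T) characterises the reflexive frames. Every such R is reflexive — valid.
(B) q -> Box Dia q (axiom B) characterises the symmetric frames. Such an R need not be symmetric — not valid.
(C) the dual of axiom 5: valid iff R is euclidean. Such an R need not be euclidean — not valid.
(D) Box q -> Box Box q is axiom 4, which corresponds to transitivity. Such an R need not be transitive — not valid.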